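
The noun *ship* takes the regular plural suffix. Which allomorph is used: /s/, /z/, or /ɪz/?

The stem *ship* ends in a voiceless non-sibilant consonant.
The plural suffix surfaces as /ɪz/ after sibilants, /s/ after other voiceless consonants, and /z/ after other voiced sounds.
So the plural -s on *ship* is pronounced /s/.

/s/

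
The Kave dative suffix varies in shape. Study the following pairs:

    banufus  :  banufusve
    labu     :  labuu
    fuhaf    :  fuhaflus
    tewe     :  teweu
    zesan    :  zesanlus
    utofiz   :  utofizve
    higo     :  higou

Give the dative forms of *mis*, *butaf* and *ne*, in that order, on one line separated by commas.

The alternation tracks the final sound of the stem — -ve when the stem ends in a sibilant (*banufus*, *utofiz*); -lus when the stem ends in a non-sibilant consonant (*fuhaf*, *zesan*); -u when the stem ends in a vowel (*labu*, *tewe*, *higo*).
*mis* — final sound /s/ (a sibilant) → -ve → *misve*.
*butaf*: final sound = /f/, a non-sibilant consonant → -lus → *butaflus*.
*ne* — final sound /e/ (a vowel) → -u → *neu*.

misve, butaflus, neu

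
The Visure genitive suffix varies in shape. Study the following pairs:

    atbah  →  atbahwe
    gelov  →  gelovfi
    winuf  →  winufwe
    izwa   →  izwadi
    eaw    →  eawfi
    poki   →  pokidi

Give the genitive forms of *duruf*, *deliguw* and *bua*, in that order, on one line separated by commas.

durufwe, deliguwfi, buadi

The pattern is voicing of the final sound: -we when the stem ends in a voiceless consonant (*atbah*, *winuf*); -fi when the stem ends in a voiced consonant (*gelov*, *eaw*); -di when the stem ends in a vowel (*izwa*, *poki*).
Since the final sound of *duruf* is /f/ (a voiceless consonant), it takes -we, giving *durufwe*.
*deliguw* — final sound /w/ (a voiced consonant) → -fi → *deliguwfi*.
*bua* — final sound /a/ (a vowel) → -di → *buadi*.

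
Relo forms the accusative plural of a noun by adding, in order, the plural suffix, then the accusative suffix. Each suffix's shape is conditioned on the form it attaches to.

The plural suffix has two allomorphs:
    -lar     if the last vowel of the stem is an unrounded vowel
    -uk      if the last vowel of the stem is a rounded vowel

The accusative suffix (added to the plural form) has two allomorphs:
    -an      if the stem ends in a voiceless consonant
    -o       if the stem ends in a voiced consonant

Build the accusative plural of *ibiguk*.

*ibiguk*: last vowel = /u/, a rounded vowel → -uk → *ibigukuk*.
The final consonant of the plural form *ibigukuk* is /k/, which is voiceless, so the accusative suffix is -an, giving *ibigukukan*.

ibigukukan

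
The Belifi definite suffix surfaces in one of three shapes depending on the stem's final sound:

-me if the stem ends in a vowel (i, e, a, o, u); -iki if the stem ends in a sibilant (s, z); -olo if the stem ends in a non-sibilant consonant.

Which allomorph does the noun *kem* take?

-olo

Since the final sound of *kem* is /m/ (a non-sibilant consonant), it takes -olo.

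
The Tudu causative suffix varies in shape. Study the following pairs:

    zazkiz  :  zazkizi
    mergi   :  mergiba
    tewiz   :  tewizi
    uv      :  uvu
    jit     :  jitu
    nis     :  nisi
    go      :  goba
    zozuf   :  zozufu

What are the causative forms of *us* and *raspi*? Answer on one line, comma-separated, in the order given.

usi, raspiba

Looking at the final sound of each stem: -i when the stem ends in a sibilant (*zazkiz*, *tewiz*, *nis*); -u when the stem ends in a non-sibilant consonant (*uv*, *jit*, *zozuf*); -ba when the stem ends in a vowel (*mergi*, *go*).
The final sound of *us* is /s/, which is a sibilant, so the suffix is -i, giving *usi*.
*raspi*: final sound = /i/, a vowel → -ba → *raspiba*.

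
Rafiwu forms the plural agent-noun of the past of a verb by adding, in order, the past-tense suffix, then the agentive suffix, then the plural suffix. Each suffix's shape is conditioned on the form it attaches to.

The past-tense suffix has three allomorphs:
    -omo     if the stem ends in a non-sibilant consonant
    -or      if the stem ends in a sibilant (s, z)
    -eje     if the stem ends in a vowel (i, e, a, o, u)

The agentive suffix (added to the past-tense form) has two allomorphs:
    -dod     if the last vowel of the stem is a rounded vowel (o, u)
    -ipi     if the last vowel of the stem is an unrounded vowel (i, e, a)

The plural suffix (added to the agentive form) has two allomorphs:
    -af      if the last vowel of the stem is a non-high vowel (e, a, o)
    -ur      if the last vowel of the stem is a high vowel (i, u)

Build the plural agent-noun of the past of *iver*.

iveromododaf

The final sound of *iver* is /r/, which is a non-sibilant consonant, so the past-tense suffix is -omo, giving *iveromo*.
The past-tense form *iveromo* — last vowel /o/ (a rounded vowel) → -dod → *iveromodod*.
The last vowel of the agentive form *iveromodod* is /o/, which is a non-high vowel, so the plural suffix is -af, giving *iveromododaf*.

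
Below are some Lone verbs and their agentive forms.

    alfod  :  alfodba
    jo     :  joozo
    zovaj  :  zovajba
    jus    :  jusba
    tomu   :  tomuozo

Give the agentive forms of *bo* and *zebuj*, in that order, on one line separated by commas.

Looking at the final sound of each stem: -ba when the stem ends in a consonant (*alfod*, *zovaj*, *jus*); -ozo when the stem ends in a vowel (*jo*, *tomu*).
The final sound of *bo* is /o/, which is a vowel, so the suffix is -ozo, giving *boozo*.
*zebuj* — final sound /j/ (a consonant) → -ba → *zebujba*.

boozo, zebujba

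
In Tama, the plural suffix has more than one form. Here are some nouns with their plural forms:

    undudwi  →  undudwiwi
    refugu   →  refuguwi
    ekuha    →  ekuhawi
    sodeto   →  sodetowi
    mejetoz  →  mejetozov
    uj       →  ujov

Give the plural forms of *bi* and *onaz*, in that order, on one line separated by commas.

biwi, onazov

The suffix is conditioned by the final sound: -ov when the stem ends in a consonant (*mejetoz*, *uj*); -wi when the stem ends in a vowel (*undudwi*, *refugu*, *ekuha*, *sodeto*).
Since the final sound of *bi* is /i/ (a vowel), it takes -wi, giving *biwi*.
*onaz* — final sound /z/ (a consonant) → -ov → *onazov*.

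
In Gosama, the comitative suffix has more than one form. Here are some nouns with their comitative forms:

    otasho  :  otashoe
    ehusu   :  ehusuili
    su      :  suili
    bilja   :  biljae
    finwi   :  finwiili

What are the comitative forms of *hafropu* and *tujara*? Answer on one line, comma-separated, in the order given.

The pattern is height harmony: -ili when the last vowel of the stem is a high vowel (*ehusu*, *su*, *finwi*); -e when the last vowel of the stem is a non-high vowel (*otasho*, *bilja*).
The last vowel of *hafropu* is /u/, which is a high vowel, so the suffix is -ili, giving *hafropuili*.
The last vowel of *tujara* is /a/, which is a non-high vowel, so the suffix is -e, giving *tujarae*.

hafropuili, tujarae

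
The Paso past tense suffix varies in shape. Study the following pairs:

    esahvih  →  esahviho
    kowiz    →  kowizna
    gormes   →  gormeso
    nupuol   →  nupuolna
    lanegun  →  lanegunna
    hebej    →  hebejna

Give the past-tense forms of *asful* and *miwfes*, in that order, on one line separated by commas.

The pattern is voicing of the final consonant: -o when the stem ends in a voiceless consonant (*esahvih*, *gormes*); -na when the stem ends in a voiced consonant (*kowiz*, *nupuol*, *lanegun*, *hebej*).
The final consonant of *asful* is /l/, which is voiced, so the suffix is -na, giving *asfulna*.
*miwfes* — final consonant /s/ (voiceless) → -o → *miwfeso*.

asfulna, miwfeso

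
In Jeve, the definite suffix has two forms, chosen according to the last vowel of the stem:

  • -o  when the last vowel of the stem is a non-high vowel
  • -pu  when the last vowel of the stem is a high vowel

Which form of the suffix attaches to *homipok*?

*homipok*: last vowel = /o/, a non-high vowel → -o.

-o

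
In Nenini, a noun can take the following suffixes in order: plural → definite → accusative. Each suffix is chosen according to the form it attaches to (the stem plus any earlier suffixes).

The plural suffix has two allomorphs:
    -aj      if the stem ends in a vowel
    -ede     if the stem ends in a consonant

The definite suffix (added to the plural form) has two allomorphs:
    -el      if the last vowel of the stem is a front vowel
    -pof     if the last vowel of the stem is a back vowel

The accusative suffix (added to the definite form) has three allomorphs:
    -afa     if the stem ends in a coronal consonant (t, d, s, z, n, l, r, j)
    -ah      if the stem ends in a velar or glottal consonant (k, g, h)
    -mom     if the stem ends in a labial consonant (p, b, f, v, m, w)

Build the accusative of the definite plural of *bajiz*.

*bajiz* — final sound /z/ (a consonant) → -ede → *bajizede*.
The last vowel of the plural form *bajizede* is /e/, which is a front vowel, so the definite suffix is -el, giving *bajizedeel*.
The definite form *bajizedeel*: final consonant = /l/, coronal → -afa → *bajizedeelafa*.

bajizedeelafa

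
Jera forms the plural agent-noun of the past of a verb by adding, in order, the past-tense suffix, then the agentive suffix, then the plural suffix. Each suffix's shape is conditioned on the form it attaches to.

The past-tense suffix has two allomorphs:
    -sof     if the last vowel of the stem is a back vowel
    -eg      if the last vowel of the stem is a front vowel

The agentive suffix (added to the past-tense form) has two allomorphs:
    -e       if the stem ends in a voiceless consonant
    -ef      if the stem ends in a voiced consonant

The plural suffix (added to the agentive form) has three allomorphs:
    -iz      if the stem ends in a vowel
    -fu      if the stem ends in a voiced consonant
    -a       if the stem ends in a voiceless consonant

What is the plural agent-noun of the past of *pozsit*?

*pozsit* — last vowel /i/ (a front vowel) → -eg → *pozsiteg*.
The past-tense form *pozsiteg*: final consonant = /g/, voiced → -ef → *pozsitegef*.
The final sound of the agentive form *pozsitegef* is /f/, which is a voiceless consonant, so the plural suffix is -a, giving *pozsitegefa*.

pozsitegefa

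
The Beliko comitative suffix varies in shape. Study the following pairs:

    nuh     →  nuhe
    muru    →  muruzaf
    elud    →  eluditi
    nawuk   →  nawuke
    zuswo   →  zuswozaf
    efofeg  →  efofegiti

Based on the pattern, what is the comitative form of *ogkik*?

ogkike

Looking at the final sound of each stem: -e when the stem ends in a voiceless consonant (*nuh*, *nawuk*); -iti when the stem ends in a voiced consonant (*elud*, *efofeg*); -zaf when the stem ends in a vowel (*muru*, *zuswo*).
Since the final sound of *ogkik* is /k/ (a voiceless consonant), it takes -e, giving *ogkike*.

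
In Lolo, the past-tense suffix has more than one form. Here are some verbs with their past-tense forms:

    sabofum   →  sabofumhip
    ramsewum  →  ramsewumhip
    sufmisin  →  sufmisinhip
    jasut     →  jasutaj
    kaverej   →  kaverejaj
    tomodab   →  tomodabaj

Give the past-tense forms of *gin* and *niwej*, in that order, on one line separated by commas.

The alternation tracks the final consonant of the stem — -hip when the stem ends in a nasal (*sabofum*, *ramsewum*, *sufmisin*); -aj when the stem ends in a non-nasal consonant (*jasut*, *kaverej*, *tomodab*).
*gin* — final consonant /n/ (a nasal) → -hip → *ginhip*.
Since the final consonant of *niwej* is /j/ (non-nasal), it takes -aj, giving *niwejaj*.

ginhip, niwejaj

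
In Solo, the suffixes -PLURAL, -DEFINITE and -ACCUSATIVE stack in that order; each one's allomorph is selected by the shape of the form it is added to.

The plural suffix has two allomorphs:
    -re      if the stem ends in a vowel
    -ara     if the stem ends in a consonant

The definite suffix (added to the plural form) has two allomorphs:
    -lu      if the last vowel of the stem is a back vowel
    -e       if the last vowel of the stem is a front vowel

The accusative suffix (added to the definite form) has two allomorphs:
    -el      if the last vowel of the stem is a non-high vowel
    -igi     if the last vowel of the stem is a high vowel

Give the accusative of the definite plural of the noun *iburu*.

iburureeel

The final sound of *iburu* is /u/, which is a vowel, so the plural suffix is -re, giving *iburure*.
The last vowel of the plural form *iburure* is /e/, which is a front vowel, so the definite suffix is -e, giving *ibururee*.
The definite form *ibururee*: last vowel = /e/, a non-high vowel → -el → *iburureeel*.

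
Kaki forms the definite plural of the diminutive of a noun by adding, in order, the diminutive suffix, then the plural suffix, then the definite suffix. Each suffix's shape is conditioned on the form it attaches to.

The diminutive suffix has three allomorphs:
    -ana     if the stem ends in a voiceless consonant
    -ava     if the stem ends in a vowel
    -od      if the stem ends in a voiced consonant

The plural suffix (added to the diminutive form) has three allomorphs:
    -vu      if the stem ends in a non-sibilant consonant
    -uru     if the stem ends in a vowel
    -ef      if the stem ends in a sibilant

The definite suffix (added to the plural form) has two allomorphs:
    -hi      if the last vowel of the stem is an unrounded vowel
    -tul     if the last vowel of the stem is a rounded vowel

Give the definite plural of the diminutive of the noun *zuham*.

zuhamodvutul

The final sound of *zuham* is /m/, which is a voiced consonant, so the diminutive suffix is -od, giving *zuhamod*.
Since the final sound of the diminutive form *zuhamod* is /d/ (a non-sibilant consonant), it takes -vu, giving *zuhamodvu*.
Since the last vowel of the plural form *zuhamodvu* is /u/ (a rounded vowel), it takes -tul, giving *zuhamodvutul*.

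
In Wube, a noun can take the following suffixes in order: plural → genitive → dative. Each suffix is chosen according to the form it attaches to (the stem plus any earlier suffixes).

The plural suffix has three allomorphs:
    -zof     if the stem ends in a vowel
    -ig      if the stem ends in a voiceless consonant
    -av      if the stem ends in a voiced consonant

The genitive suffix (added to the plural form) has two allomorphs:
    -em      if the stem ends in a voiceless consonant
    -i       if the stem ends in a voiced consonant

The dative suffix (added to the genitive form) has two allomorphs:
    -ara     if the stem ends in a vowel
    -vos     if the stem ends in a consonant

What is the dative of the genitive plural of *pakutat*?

The final sound of *pakutat* is /t/, which is a voiceless consonant, so the plural suffix is -ig, giving *pakutatig*.
The plural form *pakutatig* — final consonant /g/ (voiced) → -i → *pakutatigi*.
The final sound of the genitive form *pakutatigi* is /i/, which is a vowel, so the dative suffix is -ara, giving *pakutatigiara*.

pakutatigiara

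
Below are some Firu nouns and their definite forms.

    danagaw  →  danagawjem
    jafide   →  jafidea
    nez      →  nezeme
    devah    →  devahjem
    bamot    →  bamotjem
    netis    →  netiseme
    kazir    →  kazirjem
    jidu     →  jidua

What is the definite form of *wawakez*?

The alternation tracks the final sound of the stem — -eme when the stem ends in a sibilant (*nez*, *netis*); -jem when the stem ends in a non-sibilant consonant (*danagaw*, *devah*, *bamot*, *kazir*); -a when the stem ends in a vowel (*jafide*, *jidu*).
*wawakez*: final sound = /z/, a sibilant → -eme → *wawakezeme*.

wawakezeme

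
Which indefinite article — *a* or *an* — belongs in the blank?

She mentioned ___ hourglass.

The indefinite article is chosen by the initial *sound* of the following word, not its spelling.
*hourglass* begins with the sound /aʊ/ (silent h) — a vowel sound.
So the article is *an*: She mentioned an hourglass.

an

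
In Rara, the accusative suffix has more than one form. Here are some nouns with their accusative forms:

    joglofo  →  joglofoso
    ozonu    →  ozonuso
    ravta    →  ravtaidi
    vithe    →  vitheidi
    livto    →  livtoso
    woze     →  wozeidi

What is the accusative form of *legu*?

The alternation tracks the last vowel of the stem — -so when the last vowel of the stem is a rounded vowel (*joglofo*, *ozonu*, *livto*); -idi when the last vowel of the stem is an unrounded vowel (*ravta*, *vithe*, *woze*).
Since the last vowel of *legu* is /u/ (a rounded vowel), it takes -so, giving *leguso*.

leguso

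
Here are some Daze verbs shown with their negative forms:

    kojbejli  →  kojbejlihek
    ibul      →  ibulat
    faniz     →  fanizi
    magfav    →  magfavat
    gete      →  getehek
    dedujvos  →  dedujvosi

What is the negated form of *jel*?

The suffix is conditioned by the final sound: -i when the stem ends in a sibilant (*faniz*, *dedujvos*); -at when the stem ends in a non-sibilant consonant (*ibul*, *magfav*); -hek when the stem ends in a vowel (*kojbejli*, *gete*).
*jel*: final sound = /l/, a non-sibilant consonant → -at → *jelat*.

jelat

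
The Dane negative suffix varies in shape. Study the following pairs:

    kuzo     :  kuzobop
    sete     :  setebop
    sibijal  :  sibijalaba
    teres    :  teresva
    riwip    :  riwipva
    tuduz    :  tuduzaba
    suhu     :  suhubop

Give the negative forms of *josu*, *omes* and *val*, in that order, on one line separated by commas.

josubop, omesva, valaba

The pattern is voicing of the final sound: -va when the stem ends in a voiceless consonant (*teres*, *riwip*); -aba when the stem ends in a voiced consonant (*sibijal*, *tuduz*); -bop when the stem ends in a vowel (*kuzo*, *sete*, *suhu*).
*josu*: final sound = /u/, a vowel → -bop → *josubop*.
*omes*: final sound = /s/, a voiceless consonant → -va → *omesva*.
The final sound of *val* is /l/, which is a voiced consonant, so the suffix is -aba, giving *valaba*.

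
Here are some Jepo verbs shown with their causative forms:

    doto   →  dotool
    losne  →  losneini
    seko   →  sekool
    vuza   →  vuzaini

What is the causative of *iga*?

igaini

Looking at the last vowel of each stem: -ol when the last vowel of the stem is a rounded vowel (*doto*, *seko*); -ini when the last vowel of the stem is an unrounded vowel (*losne*, *vuza*).
The last vowel of *iga* is /a/, which is an unrounded vowel, so the suffix is -ini, giving *igaini*.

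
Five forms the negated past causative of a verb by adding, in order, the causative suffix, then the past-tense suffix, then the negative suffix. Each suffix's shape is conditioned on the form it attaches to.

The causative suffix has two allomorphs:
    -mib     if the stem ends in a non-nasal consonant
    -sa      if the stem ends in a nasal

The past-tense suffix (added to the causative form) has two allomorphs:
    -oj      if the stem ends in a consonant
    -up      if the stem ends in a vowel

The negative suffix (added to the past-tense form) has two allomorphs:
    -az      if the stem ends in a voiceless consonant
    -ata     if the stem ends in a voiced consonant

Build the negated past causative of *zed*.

zedmibojata

*zed* — final consonant /d/ (non-nasal) → -mib → *zedmib*.
The final sound of the causative form *zedmib* is /b/, which is a consonant, so the past-tense suffix is -oj, giving *zedmiboj*.
The past-tense form *zedmiboj* — final consonant /j/ (voiced) → -ata → *zedmibojata*.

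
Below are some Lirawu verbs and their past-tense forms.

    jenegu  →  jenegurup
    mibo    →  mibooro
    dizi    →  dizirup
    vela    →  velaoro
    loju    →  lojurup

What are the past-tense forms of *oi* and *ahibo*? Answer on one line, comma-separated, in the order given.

Looking at the last vowel of each stem: -rup when the last vowel of the stem is a high vowel (*jenegu*, *dizi*, *loju*); -oro when the last vowel of the stem is a non-high vowel (*mibo*, *vela*).
The last vowel of *oi* is /i/, which is a high vowel, so the suffix is -rup, giving *oirup*.
The last vowel of *ahibo* is /o/, which is a non-high vowel, so the suffix is -oro, giving *ahibooro*.

oirup, ahibooro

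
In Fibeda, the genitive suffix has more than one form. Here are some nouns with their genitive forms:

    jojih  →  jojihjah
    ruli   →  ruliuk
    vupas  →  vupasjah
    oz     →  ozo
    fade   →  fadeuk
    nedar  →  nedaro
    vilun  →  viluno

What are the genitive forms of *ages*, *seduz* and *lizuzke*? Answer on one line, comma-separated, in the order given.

agesjah, seduzo, lizuzkeuk

The pattern is voicing of the final sound: -jah when the stem ends in a voiceless consonant (*jojih*, *vupas*); -o when the stem ends in a voiced consonant (*oz*, *nedar*, *vilun*); -uk when the stem ends in a vowel (*ruli*, *fade*).
The final sound of *ages* is /s/, which is a voiceless consonant, so the suffix is -jah, giving *agesjah*.
*seduz* — final sound /z/ (a voiced consonant) → -o → *seduzo*.
Since the final sound of *lizuzke* is /e/ (a vowel), it takes -uk, giving *lizuzkeuk*.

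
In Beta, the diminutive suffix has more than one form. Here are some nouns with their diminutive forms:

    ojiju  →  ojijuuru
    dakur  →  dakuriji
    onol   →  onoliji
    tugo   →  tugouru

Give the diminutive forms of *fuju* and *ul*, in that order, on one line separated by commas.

fujuuru, uliji

The suffix is conditioned by the final sound: -iji when the stem ends in a consonant (*dakur*, *onol*); -uru when the stem ends in a vowel (*ojiju*, *tugo*).
*fuju*: final sound = /u/, a vowel → -uru → *fujuuru*.
*ul* — final sound /l/ (a consonant) → -iji → *uliji*.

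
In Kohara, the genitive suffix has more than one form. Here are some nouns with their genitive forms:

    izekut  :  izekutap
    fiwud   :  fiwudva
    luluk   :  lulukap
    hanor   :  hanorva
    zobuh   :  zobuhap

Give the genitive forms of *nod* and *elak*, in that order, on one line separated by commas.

The alternation tracks the final consonant of the stem — -ap when the stem ends in a voiceless consonant (*izekut*, *luluk*, *zobuh*); -va when the stem ends in a voiced consonant (*fiwud*, *hanor*).
Since the final consonant of *nod* is /d/ (voiced), it takes -va, giving *nodva*.
The final consonant of *elak* is /k/, which is voiceless, so the suffix is -ap, giving *elakap*.

nodva, elakap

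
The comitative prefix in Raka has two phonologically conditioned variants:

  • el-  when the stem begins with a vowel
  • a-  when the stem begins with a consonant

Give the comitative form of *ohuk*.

elohuk

The first sound of *ohuk* is /o/, which is a vowel, so the prefix is el-, giving *elohuk*.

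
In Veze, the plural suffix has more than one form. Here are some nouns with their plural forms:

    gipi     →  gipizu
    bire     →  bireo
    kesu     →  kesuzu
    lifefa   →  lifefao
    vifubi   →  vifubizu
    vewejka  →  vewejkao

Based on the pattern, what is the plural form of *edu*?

The suffix is conditioned by the last vowel: -zu when the last vowel of the stem is a high vowel (*gipi*, *kesu*, *vifubi*); -o when the last vowel of the stem is a non-high vowel (*bire*, *lifefa*, *vewejka*).
Since the last vowel of *edu* is /u/ (a high vowel), it takes -zu, giving *eduzu*.

eduzu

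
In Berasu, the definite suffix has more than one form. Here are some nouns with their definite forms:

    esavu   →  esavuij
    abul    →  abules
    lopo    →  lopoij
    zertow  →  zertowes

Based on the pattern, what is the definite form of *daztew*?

The pattern is consonant vs. vowel: -es when the stem ends in a consonant (*abul*, *zertow*); -ij when the stem ends in a vowel (*esavu*, *lopo*).
Since the final sound of *daztew* is /w/ (a consonant), it takes -es, giving *daztewes*.

daztewes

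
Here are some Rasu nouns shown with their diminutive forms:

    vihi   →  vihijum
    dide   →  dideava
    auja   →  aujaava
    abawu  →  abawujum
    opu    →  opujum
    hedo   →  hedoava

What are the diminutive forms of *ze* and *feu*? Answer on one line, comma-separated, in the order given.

The suffix is conditioned by the last vowel: -jum when the last vowel of the stem is a high vowel (*vihi*, *abawu*, *opu*); -ava when the last vowel of the stem is a non-high vowel (*dide*, *auja*, *hedo*).
The last vowel of *ze* is /e/, which is a non-high vowel, so the suffix is -ava, giving *zeava*.
*feu* — last vowel /u/ (a high vowel) → -jum → *feujum*.

zeava, feujum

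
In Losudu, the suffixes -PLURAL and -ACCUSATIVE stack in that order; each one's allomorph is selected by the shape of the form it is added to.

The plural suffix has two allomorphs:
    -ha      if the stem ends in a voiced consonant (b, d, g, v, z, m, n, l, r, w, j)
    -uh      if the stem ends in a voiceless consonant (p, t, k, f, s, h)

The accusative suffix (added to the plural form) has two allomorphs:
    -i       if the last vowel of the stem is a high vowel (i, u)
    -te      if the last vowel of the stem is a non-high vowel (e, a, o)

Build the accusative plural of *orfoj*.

Since the final consonant of *orfoj* is /j/ (voiced), it takes -ha, giving *orfojha*.
The last vowel of the plural form *orfojha* is /a/, which is a non-high vowel, so the accusative suffix is -te, giving *orfojhate*.

orfojhate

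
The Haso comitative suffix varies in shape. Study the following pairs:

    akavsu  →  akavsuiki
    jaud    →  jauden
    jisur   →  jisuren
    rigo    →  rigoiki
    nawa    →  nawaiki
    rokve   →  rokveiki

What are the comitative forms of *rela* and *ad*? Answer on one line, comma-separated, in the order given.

Looking at the final sound of each stem: -en when the stem ends in a consonant (*jaud*, *jisur*); -iki when the stem ends in a vowel (*akavsu*, *rigo*, *nawa*, *rokve*).
The final sound of *rela* is /a/, which is a vowel, so the suffix is -iki, giving *relaiki*.
The final sound of *ad* is /d/, which is a consonant, so the suffix is -en, giving *aden*.

relaiki, aden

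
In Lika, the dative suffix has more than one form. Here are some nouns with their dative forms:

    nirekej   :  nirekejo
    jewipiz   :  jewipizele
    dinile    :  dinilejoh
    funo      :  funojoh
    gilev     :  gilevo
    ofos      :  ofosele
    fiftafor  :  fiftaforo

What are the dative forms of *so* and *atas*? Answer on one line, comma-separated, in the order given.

The alternation tracks the final sound of the stem — -ele when the stem ends in a sibilant (*jewipiz*, *ofos*); -o when the stem ends in a non-sibilant consonant (*nirekej*, *gilev*, *fiftafor*); -joh when the stem ends in a vowel (*dinile*, *funo*).
Since the final sound of *so* is /o/ (a vowel), it takes -joh, giving *sojoh*.
The final sound of *atas* is /s/, which is a sibilant, so the suffix is -ele, giving *atasele*.

sojoh, atasele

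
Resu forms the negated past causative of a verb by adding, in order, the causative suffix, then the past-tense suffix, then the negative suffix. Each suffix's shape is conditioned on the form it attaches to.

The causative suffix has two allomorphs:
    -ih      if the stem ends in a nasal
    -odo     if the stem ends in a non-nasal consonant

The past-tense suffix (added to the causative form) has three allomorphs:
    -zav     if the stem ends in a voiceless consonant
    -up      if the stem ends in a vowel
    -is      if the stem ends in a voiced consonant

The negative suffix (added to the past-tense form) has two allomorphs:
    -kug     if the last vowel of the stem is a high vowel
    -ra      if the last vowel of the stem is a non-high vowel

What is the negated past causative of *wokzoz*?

wokzozodoupkug

The final consonant of *wokzoz* is /z/, which is non-nasal, so the causative suffix is -odo, giving *wokzozodo*.
The causative form *wokzozodo* — final sound /o/ (a vowel) → -up → *wokzozodoup*.
The past-tense form *wokzozodoup*: last vowel = /u/, a high vowel → -kug → *wokzozodoupkug*.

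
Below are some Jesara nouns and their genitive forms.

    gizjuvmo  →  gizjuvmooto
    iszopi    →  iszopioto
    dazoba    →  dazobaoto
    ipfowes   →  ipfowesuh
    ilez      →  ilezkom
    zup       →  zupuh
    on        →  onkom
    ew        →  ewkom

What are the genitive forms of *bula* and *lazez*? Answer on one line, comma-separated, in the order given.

The suffix is conditioned by the final sound: -uh when the stem ends in a voiceless consonant (*ipfowes*, *zup*); -kom when the stem ends in a voiced consonant (*ilez*, *on*, *ew*); -oto when the stem ends in a vowel (*gizjuvmo*, *iszopi*, *dazoba*).
The final sound of *bula* is /a/, which is a vowel, so the suffix is -oto, giving *bulaoto*.
The final sound of *lazez* is /z/, which is a voiced consonant, so the suffix is -kom, giving *lazezkom*.

bulaoto, lazezkom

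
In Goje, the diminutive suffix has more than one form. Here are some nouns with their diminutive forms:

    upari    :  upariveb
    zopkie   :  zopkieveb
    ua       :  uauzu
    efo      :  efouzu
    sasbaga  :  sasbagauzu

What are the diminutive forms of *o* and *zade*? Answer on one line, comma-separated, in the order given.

ouzu, zadeveb

The suffix is conditioned by the last vowel: -veb when the last vowel of the stem is a front vowel (*upari*, *zopkie*); -uzu when the last vowel of the stem is a back vowel (*ua*, *efo*, *sasbaga*).
*o* — last vowel /o/ (a back vowel) → -uzu → *ouzu*.
*zade*: last vowel = /e/, a front vowel → -veb → *zadeveb*.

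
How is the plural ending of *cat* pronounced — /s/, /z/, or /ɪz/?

The stem *cat* ends in a voiceless non-sibilant consonant.
The plural suffix surfaces as /ɪz/ after sibilants, /s/ after other voiceless consonants, and /z/ after other voiced sounds.
So the plural -s on *cat* is pronounced /s/.

/s/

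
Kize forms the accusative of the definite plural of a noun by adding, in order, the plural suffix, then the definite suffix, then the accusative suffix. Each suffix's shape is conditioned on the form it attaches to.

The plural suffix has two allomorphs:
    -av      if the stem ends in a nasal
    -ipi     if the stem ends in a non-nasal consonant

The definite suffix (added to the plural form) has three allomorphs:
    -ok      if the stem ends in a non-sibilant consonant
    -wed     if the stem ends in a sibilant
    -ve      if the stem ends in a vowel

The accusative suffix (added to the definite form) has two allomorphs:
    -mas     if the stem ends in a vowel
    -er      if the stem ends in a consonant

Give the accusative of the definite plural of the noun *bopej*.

*bopej* — final consonant /j/ (non-nasal) → -ipi → *bopejipi*.
Since the final sound of the plural form *bopejipi* is /i/ (a vowel), it takes -ve, giving *bopejipive*.
The definite form *bopejipive* — final sound /e/ (a vowel) → -mas → *bopejipivemas*.

bopejipivemas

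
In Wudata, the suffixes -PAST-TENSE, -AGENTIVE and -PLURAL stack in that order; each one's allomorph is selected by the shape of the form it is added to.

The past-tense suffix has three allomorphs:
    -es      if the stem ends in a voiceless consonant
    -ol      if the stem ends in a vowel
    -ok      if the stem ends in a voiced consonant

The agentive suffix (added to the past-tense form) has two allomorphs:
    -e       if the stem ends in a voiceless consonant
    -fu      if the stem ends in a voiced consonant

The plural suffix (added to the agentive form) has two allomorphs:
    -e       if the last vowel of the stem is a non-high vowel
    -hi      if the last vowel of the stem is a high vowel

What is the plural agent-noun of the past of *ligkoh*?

*ligkoh*: final sound = /h/, a voiceless consonant → -es → *ligkohes*.
The past-tense form *ligkohes*: final consonant = /s/, voiceless → -e → *ligkohese*.
The agentive form *ligkohese*: last vowel = /e/, a non-high vowel → -e → *ligkohesee*.

ligkohesee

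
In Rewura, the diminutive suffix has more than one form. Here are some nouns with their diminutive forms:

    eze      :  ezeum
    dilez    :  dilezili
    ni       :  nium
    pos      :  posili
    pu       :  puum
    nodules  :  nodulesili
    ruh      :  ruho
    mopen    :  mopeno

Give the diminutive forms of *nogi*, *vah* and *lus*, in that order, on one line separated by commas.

The alternation tracks the final sound of the stem — -ili when the stem ends in a sibilant (*dilez*, *pos*, *nodules*); -o when the stem ends in a non-sibilant consonant (*ruh*, *mopen*); -um when the stem ends in a vowel (*eze*, *ni*, *pu*).
*nogi* — final sound /i/ (a vowel) → -um → *nogium*.
*vah* — final sound /h/ (a non-sibilant consonant) → -o → *vaho*.
The final sound of *lus* is /s/, which is a sibilant, so the suffix is -ili, giving *lusili*.

nogium, vaho, lusili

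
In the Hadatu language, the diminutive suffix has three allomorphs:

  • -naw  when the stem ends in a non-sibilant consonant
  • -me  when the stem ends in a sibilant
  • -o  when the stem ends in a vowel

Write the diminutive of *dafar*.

*dafar* — final sound /r/ (a non-sibilant consonant) → -naw → *dafarnaw*.

dafarnaw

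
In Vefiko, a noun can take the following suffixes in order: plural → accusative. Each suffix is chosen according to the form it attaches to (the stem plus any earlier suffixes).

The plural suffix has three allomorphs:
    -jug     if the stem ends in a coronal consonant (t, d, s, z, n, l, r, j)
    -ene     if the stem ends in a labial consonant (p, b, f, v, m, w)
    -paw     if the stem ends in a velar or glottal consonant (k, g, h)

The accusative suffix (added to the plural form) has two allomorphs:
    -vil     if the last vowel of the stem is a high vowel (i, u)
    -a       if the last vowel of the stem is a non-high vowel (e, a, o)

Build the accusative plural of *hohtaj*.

hohtajjugvil

The final consonant of *hohtaj* is /j/, which is coronal, so the plural suffix is -jug, giving *hohtajjug*.
Since the last vowel of the plural form *hohtajjug* is /u/ (a high vowel), it takes -vil, giving *hohtajjugvil*.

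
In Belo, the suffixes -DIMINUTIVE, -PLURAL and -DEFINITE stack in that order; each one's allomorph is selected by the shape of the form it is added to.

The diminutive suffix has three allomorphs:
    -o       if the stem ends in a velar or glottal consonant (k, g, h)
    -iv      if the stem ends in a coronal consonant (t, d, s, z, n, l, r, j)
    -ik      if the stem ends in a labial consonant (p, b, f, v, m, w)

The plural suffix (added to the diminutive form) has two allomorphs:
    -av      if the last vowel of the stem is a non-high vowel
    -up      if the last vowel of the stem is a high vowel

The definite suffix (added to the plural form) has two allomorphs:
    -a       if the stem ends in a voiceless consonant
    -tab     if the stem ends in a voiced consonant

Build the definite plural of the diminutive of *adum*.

adumikupa

The final consonant of *adum* is /m/, which is labial, so the diminutive suffix is -ik, giving *adumik*.
The diminutive form *adumik*: last vowel = /i/, a high vowel → -up → *adumikup*.
The final consonant of the plural form *adumikup* is /p/, which is voiceless, so the definite suffix is -a, giving *adumikupa*.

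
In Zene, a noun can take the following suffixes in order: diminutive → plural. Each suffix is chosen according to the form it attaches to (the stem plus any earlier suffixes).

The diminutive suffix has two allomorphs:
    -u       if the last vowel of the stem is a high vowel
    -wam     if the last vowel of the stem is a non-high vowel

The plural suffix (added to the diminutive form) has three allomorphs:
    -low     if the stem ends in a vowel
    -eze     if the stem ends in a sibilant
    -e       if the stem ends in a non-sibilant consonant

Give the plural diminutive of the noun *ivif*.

ivifulow

*ivif* — last vowel /i/ (a high vowel) → -u → *ivifu*.
The diminutive form *ivifu* — final sound /u/ (a vowel) → -low → *ivifulow*.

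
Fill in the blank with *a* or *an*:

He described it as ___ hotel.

a

The indefinite article is chosen by the initial *sound* of the following word, not its spelling.
*hotel* begins with the sound /h/ (h is pronounced) — a consonant sound.
So the article is *a*: He described it as a hotel.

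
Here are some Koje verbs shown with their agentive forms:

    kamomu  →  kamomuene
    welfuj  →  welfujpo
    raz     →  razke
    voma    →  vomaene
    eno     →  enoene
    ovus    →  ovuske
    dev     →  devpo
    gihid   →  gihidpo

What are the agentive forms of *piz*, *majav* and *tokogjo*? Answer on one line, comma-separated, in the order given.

pizke, majavpo, tokogjoene

The alternation tracks the final sound of the stem — -ke when the stem ends in a sibilant (*raz*, *ovus*); -po when the stem ends in a non-sibilant consonant (*welfuj*, *dev*, *gihid*); -ene when the stem ends in a vowel (*kamomu*, *voma*, *eno*).
*piz* — final sound /z/ (a sibilant) → -ke → *pizke*.
*majav* — final sound /v/ (a non-sibilant consonant) → -po → *majavpo*.
Since the final sound of *tokogjo* is /o/ (a vowel), it takes -ene, giving *tokogjoene*.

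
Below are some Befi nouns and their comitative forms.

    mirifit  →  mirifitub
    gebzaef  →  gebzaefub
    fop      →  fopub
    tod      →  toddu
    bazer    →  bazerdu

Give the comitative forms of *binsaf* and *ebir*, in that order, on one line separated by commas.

The suffix is conditioned by the final consonant: -ub when the stem ends in a voiceless consonant (*mirifit*, *gebzaef*, *fop*); -du when the stem ends in a voiced consonant (*tod*, *bazer*).
*binsaf*: final consonant = /f/, voiceless → -ub → *binsafub*.
Since the final consonant of *ebir* is /r/ (voiced), it takes -du, giving *ebirdu*.

binsafub, ebirdu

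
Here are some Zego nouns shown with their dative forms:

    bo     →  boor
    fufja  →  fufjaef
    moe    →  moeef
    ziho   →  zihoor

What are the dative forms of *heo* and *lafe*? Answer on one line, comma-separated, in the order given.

heoor, lafeef

Looking at the last vowel of each stem: -or when the last vowel of the stem is a rounded vowel (*bo*, *ziho*); -ef when the last vowel of the stem is an unrounded vowel (*fufja*, *moe*).
*heo* — last vowel /o/ (a rounded vowel) → -or → *heoor*.
*lafe*: last vowel = /e/, an unrounded vowel → -ef → *lafeef*.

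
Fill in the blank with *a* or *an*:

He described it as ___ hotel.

a

The indefinite article is chosen by the initial *sound* of the following word, not its spelling.
*hotel* begins with the sound /h/ (h is pronounced) — a consonant sound.
So the article is *a*: He described it as a hotel.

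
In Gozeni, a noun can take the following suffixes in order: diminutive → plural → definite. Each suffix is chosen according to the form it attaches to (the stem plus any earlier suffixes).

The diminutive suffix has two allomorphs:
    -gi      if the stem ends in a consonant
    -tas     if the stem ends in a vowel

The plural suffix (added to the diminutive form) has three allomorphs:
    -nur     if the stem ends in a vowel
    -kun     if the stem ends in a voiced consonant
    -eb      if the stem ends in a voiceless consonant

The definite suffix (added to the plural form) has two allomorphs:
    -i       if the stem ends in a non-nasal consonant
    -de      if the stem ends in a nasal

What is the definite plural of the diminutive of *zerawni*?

Since the final sound of *zerawni* is /i/ (a vowel), it takes -tas, giving *zerawnitas*.
Since the final sound of the diminutive form *zerawnitas* is /s/ (a voiceless consonant), it takes -eb, giving *zerawnitaseb*.
The final consonant of the plural form *zerawnitaseb* is /b/, which is non-nasal, so the definite suffix is -i, giving *zerawnitasebi*.

zerawnitasebi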